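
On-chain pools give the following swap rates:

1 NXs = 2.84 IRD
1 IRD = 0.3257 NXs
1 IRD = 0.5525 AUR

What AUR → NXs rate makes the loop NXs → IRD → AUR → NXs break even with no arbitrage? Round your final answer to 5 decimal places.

0.63731

Known legs of the cycle: 2.84 × 0.5525 = 1.5691
For no arbitrage the full-cycle product must be 1, so the missing rate is 1 / 1.5691 ≈ 0.6373080.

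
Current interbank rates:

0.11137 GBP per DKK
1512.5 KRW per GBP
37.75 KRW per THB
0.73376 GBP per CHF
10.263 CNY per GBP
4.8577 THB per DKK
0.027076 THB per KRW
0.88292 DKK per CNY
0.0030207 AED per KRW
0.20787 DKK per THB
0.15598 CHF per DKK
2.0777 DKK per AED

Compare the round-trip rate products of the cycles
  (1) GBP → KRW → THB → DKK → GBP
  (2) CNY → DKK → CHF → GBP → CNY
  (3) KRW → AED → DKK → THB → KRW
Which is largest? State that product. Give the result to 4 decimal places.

(1) 1512.5 × 0.027076 × 0.20787 × 0.11137 = 0.94807
(2) 0.88292 × 0.15598 × 0.73376 × 10.263 = 1.03710
(3) 0.0030207 × 2.0777 × 4.8577 × 37.75 = 1.15090
Highest is cycle (3) at 1.1509 (>1, arbitrage).

1.1509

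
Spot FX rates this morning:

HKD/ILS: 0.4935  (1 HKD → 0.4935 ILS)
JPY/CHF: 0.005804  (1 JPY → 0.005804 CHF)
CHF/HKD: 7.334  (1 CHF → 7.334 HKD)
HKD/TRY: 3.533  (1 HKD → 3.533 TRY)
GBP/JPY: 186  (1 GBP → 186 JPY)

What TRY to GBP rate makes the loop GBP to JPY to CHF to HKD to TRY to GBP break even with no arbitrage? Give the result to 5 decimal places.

0.03575

Known legs of the cycle: 186 × 0.005804 × 7.334 × 3.533 = 27.972088333968
For no arbitrage the full-cycle product must be 1, so the missing rate is 1 / 27.972088333968 ≈ 0.0357499.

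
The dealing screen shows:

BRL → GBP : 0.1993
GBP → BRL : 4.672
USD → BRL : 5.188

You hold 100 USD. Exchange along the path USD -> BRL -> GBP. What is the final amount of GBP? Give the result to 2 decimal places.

100 USD × 5.188 = 518.8 BRL
518.8 BRL × 0.1993 = 103.39684 GBP

103.40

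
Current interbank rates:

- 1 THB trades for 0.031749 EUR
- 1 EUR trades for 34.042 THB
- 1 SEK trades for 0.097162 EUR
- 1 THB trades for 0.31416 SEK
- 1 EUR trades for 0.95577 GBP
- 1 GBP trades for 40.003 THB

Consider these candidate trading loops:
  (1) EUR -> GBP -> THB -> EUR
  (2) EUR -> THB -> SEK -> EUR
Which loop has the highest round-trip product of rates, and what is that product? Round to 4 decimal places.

(1) 0.95577 × 40.003 × 0.031749 = 1.21388
(2) 34.042 × 0.31416 × 0.097162 = 1.03911
Highest is cycle (1) at 1.2139 (>1, arbitrage).

1.2139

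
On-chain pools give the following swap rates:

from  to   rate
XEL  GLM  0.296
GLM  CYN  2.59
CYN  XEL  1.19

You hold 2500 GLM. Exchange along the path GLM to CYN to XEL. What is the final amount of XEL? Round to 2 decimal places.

2500 GLM × 2.59 = 6475 CYN
6475 CYN × 1.19 = 7705.25 XEL

7705.25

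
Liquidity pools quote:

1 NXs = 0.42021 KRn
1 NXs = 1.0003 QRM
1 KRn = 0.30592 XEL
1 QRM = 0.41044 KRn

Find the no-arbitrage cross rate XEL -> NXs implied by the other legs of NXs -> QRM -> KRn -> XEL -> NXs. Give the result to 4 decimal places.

7.9618

Known legs of the cycle: 1.0003 × 0.41044 × 0.30592 = 0.12559947334144
For no arbitrage the full-cycle product must be 1, so the missing rate is 1 / 0.12559947334144 ≈ 7.961817.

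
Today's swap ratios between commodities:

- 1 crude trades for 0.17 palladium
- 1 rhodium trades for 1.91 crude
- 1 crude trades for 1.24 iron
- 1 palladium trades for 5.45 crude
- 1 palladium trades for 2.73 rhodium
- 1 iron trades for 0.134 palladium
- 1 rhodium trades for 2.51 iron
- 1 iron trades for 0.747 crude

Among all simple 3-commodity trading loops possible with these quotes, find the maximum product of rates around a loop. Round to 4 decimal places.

iron→palladium→rhodium→iron: 0.134 × 2.73 × 2.51 = 0.91821
crude→iron→palladium→crude: 1.24 × 0.134 × 5.45 = 0.90557
crude→palladium→rhodium→crude: 0.17 × 2.73 × 1.91 = 0.88643
Maximum is iron→palladium→rhodium→iron at 0.9182; no arbitrage — every cycle loses value.

0.9182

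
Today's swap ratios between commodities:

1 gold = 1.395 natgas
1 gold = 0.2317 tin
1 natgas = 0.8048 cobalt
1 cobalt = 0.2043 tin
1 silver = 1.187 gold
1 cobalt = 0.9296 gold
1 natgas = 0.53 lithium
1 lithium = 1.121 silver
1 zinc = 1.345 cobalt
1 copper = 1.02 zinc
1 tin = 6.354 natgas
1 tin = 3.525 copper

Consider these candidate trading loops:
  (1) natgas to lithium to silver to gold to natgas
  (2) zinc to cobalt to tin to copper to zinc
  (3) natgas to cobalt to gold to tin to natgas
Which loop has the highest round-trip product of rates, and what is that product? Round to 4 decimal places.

(1) 0.53 × 1.121 × 1.187 × 1.395 = 0.98380
(2) 1.345 × 0.2043 × 3.525 × 1.02 = 0.98798
(3) 0.8048 × 0.9296 × 0.2317 × 6.354 = 1.10143
Highest is cycle (3) at 1.1014 (>1, arbitrage).

1.1014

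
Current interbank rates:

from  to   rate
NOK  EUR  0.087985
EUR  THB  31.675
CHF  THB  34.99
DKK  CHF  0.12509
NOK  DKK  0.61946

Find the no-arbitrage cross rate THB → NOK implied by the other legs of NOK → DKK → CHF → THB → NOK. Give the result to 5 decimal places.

Known legs of the cycle: 0.61946 × 0.12509 × 34.99 = 2.711313916486
For no arbitrage the full-cycle product must be 1, so the missing rate is 1 / 2.711313916486 ≈ 0.3688249.

0.36882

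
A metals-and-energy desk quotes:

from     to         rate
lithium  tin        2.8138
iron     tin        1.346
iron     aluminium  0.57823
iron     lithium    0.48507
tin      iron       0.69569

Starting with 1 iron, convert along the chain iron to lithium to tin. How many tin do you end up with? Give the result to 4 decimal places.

1 iron × 0.48507 = 0.48507 lithium
0.48507 lithium × 2.8138 = 1.364889966 tin

1.3649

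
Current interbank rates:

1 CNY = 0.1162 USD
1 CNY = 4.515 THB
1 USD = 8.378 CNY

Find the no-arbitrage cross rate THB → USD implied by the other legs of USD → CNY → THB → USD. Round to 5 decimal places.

0.02644

Known legs of the cycle: 8.378 × 4.515 = 37.82667
For no arbitrage the full-cycle product must be 1, so the missing rate is 1 / 37.82667 ≈ 0.0264364.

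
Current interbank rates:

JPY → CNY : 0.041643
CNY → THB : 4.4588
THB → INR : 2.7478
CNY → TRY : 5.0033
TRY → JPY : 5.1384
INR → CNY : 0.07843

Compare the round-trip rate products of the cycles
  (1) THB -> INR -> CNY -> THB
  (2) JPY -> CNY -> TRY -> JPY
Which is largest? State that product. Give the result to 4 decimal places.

(1) 2.7478 × 0.07843 × 4.4588 = 0.96092
(2) 0.041643 × 5.0033 × 5.1384 = 1.07060
Highest is cycle (2) at 1.0706 (>1, arbitrage).

1.0706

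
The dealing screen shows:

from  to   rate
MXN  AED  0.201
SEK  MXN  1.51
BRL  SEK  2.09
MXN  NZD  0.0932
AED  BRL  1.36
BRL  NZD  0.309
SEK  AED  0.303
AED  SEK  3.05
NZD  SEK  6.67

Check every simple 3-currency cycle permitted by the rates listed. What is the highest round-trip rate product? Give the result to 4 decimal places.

0.9387

MXN→NZD→SEK→MXN: 0.0932 × 6.67 × 1.51 = 0.93868
AED→SEK→MXN→AED: 3.05 × 1.51 × 0.201 = 0.92571
AED→BRL→SEK→AED: 1.36 × 2.09 × 0.303 = 0.86125
Maximum is MXN→NZD→SEK→MXN at 0.9387; no arbitrage — every cycle loses value.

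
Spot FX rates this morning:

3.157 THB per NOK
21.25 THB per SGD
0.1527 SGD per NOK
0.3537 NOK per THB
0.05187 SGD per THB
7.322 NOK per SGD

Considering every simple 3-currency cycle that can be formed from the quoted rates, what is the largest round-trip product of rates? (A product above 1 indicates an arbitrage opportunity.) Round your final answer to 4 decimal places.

NOK→THB→SGD→NOK: 3.157 × 0.05187 × 7.322 = 1.19900
NOK→SGD→THB→NOK: 0.1527 × 21.25 × 0.3537 = 1.14771
Maximum is NOK→THB→SGD→NOK at 1.1990; arbitrage exists.

1.1990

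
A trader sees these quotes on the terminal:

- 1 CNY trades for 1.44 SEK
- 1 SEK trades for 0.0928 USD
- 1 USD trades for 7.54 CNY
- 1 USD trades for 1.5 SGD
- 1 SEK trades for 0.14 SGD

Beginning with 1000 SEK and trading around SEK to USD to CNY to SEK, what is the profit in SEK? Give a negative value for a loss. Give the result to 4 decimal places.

1000 SEK × 0.0928 = 92.8 USD
92.8 USD × 7.54 = 699.712 CNY
699.712 CNY × 1.44 = 1007.58528 SEK
Net change: 1007.58528 − 1000 = 7.58528 SEK

7.5853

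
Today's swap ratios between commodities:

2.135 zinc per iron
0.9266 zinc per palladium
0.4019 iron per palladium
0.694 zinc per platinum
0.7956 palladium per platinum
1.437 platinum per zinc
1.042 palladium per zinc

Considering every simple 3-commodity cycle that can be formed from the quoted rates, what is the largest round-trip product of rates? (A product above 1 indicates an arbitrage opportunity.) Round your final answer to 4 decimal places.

1.0594

zinc→platinum→palladium→zinc: 1.437 × 0.7956 × 0.9266 = 1.05936
iron→zinc→palladium→iron: 2.135 × 1.042 × 0.4019 = 0.89409
Maximum is zinc→platinum→palladium→zinc at 1.0594; arbitrage exists.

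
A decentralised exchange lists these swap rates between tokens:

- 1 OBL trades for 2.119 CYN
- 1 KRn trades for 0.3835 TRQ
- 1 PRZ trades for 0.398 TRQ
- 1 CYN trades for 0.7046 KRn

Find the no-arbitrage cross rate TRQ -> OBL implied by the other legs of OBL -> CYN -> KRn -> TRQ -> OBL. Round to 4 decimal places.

1.7465

Known legs of the cycle: 2.119 × 0.7046 × 0.3835 = 0.5725836779
For no arbitrage the full-cycle product must be 1, so the missing rate is 1 / 0.5725836779 ≈ 1.746470.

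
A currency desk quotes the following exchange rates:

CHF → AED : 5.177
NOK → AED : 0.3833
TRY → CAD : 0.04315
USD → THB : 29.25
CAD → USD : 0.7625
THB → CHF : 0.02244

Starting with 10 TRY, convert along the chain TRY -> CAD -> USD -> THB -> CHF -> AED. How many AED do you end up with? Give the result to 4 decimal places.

1.1180

10 TRY × 0.04315 = 0.4315 CAD
0.4315 CAD × 0.7625 = 0.32901875 USD
0.32901875 USD × 29.25 = 9.6237984375 THB
9.6237984375 THB × 0.02244 = 0.2159580369375 CHF
0.2159580369375 CHF × 5.177 = 1.1180147572254375 AED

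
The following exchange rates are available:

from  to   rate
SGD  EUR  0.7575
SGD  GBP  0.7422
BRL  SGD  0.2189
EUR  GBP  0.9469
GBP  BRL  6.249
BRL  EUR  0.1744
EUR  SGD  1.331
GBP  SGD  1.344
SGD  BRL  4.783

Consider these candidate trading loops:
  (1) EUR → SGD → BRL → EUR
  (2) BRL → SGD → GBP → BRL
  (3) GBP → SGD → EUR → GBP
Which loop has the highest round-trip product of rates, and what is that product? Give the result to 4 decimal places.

1.1103

(1) 1.331 × 4.783 × 0.1744 = 1.11026
(2) 0.2189 × 0.7422 × 6.249 = 1.01526
(3) 1.344 × 0.7575 × 0.9469 = 0.96402
Highest is cycle (1) at 1.1103 (>1, arbitrage).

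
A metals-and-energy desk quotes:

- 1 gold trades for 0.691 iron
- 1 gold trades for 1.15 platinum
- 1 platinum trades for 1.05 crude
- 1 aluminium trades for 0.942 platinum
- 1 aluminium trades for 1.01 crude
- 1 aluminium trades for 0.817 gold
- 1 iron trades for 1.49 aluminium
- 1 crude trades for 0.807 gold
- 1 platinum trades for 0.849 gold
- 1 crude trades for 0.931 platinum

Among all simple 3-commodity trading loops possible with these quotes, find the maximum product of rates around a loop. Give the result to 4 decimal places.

0.9745

platinum→crude→gold→platinum: 1.05 × 0.807 × 1.15 = 0.97445
aluminium→gold→iron→aluminium: 0.817 × 0.691 × 1.49 = 0.84118
Maximum is platinum→crude→gold→platinum at 0.9745; no arbitrage — every cycle loses value.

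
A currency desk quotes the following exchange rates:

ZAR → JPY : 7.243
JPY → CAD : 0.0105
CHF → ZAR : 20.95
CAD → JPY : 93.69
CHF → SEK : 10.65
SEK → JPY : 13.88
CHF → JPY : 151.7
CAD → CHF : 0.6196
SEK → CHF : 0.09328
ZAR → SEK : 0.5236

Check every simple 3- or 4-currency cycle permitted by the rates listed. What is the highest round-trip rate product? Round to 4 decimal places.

ZAR→SEK→CHF→ZAR: 0.5236 × 0.09328 × 20.95 = 1.02323
ZAR→JPY→CAD→CHF→ZAR: 7.243 × 0.0105 × 0.6196 × 20.95 = 0.98720
CAD→CHF→JPY→CAD: 0.6196 × 151.7 × 0.0105 = 0.98693
CAD→CHF→SEK→JPY→CAD: 0.6196 × 10.65 × 13.88 × 0.0105 = 0.96170
Maximum is ZAR→SEK→CHF→ZAR at 1.0232; arbitrage exists.

1.0232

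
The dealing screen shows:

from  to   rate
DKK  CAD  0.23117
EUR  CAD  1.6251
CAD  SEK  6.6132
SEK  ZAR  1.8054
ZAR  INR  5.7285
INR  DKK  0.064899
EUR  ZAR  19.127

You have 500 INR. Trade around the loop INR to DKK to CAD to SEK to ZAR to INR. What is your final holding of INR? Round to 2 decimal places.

500 INR × 0.064899 = 32.4495 DKK
32.4495 DKK × 0.23117 = 7.501350915 CAD
7.501350915 CAD × 6.6132 = 49.607933871078 SEK
49.607933871078 SEK × 1.8054 = 89.5621638108442212 ZAR
89.5621638108442212 ZAR × 5.7285 = 513.0568553904211211442 INR

513.06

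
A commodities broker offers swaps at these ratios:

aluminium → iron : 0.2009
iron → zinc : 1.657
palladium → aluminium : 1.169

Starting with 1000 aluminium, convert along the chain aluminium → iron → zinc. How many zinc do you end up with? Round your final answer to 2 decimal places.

1000 aluminium × 0.2009 = 200.9 iron
200.9 iron × 1.657 = 332.8913 zinc

332.89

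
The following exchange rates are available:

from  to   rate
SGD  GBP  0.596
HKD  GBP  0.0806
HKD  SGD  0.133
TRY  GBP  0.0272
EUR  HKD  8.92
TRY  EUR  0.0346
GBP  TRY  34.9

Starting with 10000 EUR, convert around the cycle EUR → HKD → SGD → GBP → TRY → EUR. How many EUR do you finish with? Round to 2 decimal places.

8538.16

10000 EUR × 8.92 = 89200 HKD
89200 HKD × 0.133 = 11863.6 SGD
11863.6 SGD × 0.596 = 7070.7056 GBP
7070.7056 GBP × 34.9 = 246767.62544 TRY
246767.62544 TRY × 0.0346 = 8538.159840224 EUR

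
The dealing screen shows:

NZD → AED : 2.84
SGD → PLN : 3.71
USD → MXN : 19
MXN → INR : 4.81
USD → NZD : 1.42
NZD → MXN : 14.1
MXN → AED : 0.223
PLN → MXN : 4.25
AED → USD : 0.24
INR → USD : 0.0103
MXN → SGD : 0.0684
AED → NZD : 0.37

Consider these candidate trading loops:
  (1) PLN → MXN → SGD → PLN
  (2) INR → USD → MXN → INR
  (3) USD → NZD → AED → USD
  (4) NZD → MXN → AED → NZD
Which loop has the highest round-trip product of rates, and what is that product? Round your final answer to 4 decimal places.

(1) 4.25 × 0.0684 × 3.71 = 1.07850
(2) 0.0103 × 19 × 4.81 = 0.94132
(3) 1.42 × 2.84 × 0.24 = 0.96787
(4) 14.1 × 0.223 × 0.37 = 1.16339
Highest is cycle (4) at 1.1634 (>1, arbitrage).

1.1634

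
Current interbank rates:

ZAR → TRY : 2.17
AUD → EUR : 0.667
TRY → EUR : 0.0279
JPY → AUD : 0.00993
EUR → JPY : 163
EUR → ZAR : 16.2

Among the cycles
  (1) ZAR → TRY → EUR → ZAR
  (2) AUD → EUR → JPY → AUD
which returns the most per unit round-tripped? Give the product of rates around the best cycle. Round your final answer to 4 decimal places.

(1) 2.17 × 0.0279 × 16.2 = 0.98080
(2) 0.667 × 163 × 0.00993 = 1.07960
Highest is cycle (2) at 1.0796 (>1, arbitrage).

1.0796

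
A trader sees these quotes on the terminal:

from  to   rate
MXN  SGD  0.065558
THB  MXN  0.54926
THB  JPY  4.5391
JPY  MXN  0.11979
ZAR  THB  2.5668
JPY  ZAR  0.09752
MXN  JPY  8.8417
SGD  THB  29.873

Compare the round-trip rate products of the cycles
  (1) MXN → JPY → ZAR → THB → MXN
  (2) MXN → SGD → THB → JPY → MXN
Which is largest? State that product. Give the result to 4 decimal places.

(1) 8.8417 × 0.09752 × 2.5668 × 0.54926 = 1.21562
(2) 0.065558 × 29.873 × 4.5391 × 0.11979 = 1.06487
Highest is cycle (1) at 1.2156 (>1, arbitrage).

1.2156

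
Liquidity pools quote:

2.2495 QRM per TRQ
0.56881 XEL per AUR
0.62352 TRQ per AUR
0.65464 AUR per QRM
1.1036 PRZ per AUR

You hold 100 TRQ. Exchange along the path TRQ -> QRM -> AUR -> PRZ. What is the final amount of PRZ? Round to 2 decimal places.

100 TRQ × 2.2495 = 224.95 QRM
224.95 QRM × 0.65464 = 147.261268 AUR
147.261268 AUR × 1.1036 = 162.5175353648 PRZ

162.52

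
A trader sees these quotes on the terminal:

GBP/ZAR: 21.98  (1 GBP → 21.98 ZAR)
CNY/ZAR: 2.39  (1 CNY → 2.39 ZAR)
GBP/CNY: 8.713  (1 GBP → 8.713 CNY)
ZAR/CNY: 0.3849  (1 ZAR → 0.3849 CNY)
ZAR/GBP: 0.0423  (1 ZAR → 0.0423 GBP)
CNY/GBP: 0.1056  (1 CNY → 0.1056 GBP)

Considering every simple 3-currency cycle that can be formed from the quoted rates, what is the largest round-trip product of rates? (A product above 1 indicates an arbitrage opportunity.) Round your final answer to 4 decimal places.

0.8934

GBP→ZAR→CNY→GBP: 21.98 × 0.3849 × 0.1056 = 0.89339
GBP→CNY→ZAR→GBP: 8.713 × 2.39 × 0.0423 = 0.88086
Maximum is GBP→ZAR→CNY→GBP at 0.8934; no arbitrage — every cycle loses value.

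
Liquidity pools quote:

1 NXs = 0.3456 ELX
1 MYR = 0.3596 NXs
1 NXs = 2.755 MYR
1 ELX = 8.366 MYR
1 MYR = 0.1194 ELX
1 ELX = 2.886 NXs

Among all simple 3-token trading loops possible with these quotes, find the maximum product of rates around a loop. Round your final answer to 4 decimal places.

NXs→ELX→MYR→NXs: 0.3456 × 8.366 × 0.3596 = 1.03971
NXs→MYR→ELX→NXs: 2.755 × 0.1194 × 2.886 = 0.94934
Maximum is NXs→ELX→MYR→NXs at 1.0397; arbitrage exists.

1.0397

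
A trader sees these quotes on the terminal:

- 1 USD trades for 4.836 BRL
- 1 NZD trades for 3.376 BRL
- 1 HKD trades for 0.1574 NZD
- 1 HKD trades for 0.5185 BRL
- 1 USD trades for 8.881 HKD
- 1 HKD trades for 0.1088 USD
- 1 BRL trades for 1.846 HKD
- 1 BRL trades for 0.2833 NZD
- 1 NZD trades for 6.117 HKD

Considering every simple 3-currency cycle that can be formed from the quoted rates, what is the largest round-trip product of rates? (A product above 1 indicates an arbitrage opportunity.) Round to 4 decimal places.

0.9809

NZD→BRL→HKD→NZD: 3.376 × 1.846 × 0.1574 = 0.98093
USD→BRL→HKD→USD: 4.836 × 1.846 × 0.1088 = 0.97129
NZD→HKD→BRL→NZD: 6.117 × 0.5185 × 0.2833 = 0.89853
Maximum is NZD→BRL→HKD→NZD at 0.9809; no arbitrage — every cycle loses value.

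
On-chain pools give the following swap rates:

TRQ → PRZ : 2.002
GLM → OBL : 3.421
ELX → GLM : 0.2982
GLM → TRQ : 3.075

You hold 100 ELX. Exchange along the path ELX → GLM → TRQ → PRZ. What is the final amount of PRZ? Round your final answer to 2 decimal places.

100 ELX × 0.2982 = 29.82 GLM
29.82 GLM × 3.075 = 91.6965 TRQ
91.6965 TRQ × 2.002 = 183.576393 PRZ

183.58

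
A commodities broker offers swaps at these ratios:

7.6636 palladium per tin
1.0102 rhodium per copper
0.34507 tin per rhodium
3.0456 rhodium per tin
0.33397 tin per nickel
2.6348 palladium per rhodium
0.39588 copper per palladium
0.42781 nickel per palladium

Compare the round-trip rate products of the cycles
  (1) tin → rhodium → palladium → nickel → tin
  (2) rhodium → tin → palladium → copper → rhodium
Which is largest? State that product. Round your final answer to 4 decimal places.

1.1465

(1) 3.0456 × 2.6348 × 0.42781 × 0.33397 = 1.14651
(2) 0.34507 × 7.6636 × 0.39588 × 1.0102 = 1.05757
Highest is cycle (1) at 1.1465 (>1, arbitrage).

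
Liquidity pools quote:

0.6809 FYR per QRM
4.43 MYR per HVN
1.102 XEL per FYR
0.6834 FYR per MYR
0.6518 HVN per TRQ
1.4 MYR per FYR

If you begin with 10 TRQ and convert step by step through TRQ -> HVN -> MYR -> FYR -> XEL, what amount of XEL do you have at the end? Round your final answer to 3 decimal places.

10 TRQ × 0.6518 = 6.518 HVN
6.518 HVN × 4.43 = 28.87474 MYR
28.87474 MYR × 0.6834 = 19.732997316 FYR
19.732997316 FYR × 1.102 = 21.745763042232 XEL

21.746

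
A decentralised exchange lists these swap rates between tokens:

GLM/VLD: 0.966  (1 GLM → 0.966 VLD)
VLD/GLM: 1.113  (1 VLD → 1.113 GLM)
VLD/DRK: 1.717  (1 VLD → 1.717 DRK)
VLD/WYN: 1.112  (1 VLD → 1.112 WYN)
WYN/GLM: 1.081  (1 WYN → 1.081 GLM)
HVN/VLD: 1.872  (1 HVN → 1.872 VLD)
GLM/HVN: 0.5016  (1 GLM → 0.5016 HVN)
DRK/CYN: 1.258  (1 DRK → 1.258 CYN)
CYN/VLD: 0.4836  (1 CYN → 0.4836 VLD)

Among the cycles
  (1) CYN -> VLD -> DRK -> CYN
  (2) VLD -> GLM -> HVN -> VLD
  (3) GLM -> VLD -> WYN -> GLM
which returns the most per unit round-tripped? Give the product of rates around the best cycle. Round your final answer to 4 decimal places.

1.1612

(1) 0.4836 × 1.717 × 1.258 = 1.04457
(2) 1.113 × 0.5016 × 1.872 = 1.04510
(3) 0.966 × 1.112 × 1.081 = 1.16120
Highest is cycle (3) at 1.1612 (>1, arbitrage).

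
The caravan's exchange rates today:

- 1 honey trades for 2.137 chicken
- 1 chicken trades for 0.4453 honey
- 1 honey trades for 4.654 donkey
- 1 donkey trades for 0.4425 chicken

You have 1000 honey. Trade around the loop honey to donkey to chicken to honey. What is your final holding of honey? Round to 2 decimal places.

1000 honey × 4.654 = 4654 donkey
4654 donkey × 0.4425 = 2059.395 chicken
2059.395 chicken × 0.4453 = 917.0485935 honey

917.05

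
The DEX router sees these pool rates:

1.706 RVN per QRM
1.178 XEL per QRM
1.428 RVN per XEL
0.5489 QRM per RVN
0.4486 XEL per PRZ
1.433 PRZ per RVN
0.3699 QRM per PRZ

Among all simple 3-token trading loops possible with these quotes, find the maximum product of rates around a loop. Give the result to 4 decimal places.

QRM→XEL→RVN→QRM: 1.178 × 1.428 × 0.5489 = 0.92335
PRZ→XEL→RVN→PRZ: 0.4486 × 1.428 × 1.433 = 0.91798
QRM→RVN→PRZ→QRM: 1.706 × 1.433 × 0.3699 = 0.90429
Maximum is QRM→XEL→RVN→QRM at 0.9234; no arbitrage — every cycle loses value.

0.9234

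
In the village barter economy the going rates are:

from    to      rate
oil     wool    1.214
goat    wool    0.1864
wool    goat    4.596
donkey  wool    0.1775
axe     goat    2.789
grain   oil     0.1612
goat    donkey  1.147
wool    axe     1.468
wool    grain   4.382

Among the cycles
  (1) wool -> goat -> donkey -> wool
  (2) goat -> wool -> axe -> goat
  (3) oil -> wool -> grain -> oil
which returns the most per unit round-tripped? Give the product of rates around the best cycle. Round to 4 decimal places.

0.9357

(1) 4.596 × 1.147 × 0.1775 = 0.93571
(2) 0.1864 × 1.468 × 2.789 = 0.76317
(3) 1.214 × 4.382 × 0.1612 = 0.85754
Highest is cycle (1) at 0.9357 (≤1, no arbitrage).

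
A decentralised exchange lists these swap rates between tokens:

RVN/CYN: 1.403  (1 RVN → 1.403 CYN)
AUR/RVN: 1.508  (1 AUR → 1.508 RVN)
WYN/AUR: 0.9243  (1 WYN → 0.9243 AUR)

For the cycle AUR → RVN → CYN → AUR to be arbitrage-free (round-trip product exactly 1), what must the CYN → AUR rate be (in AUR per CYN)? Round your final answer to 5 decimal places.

Known legs of the cycle: 1.508 × 1.403 = 2.115724
For no arbitrage the full-cycle product must be 1, so the missing rate is 1 / 2.115724 ≈ 0.4726514.

0.47265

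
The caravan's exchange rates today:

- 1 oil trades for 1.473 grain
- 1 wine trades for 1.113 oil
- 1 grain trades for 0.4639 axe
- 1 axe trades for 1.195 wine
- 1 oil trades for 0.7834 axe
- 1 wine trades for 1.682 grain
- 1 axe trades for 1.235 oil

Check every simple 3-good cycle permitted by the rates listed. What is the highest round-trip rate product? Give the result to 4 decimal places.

oil→axe→wine→oil: 0.7834 × 1.195 × 1.113 = 1.04195
grain→axe→wine→grain: 0.4639 × 1.195 × 1.682 = 0.93243
oil→grain→axe→oil: 1.473 × 0.4639 × 1.235 = 0.84391
Maximum is oil→axe→wine→oil at 1.0419; arbitrage exists.

1.0419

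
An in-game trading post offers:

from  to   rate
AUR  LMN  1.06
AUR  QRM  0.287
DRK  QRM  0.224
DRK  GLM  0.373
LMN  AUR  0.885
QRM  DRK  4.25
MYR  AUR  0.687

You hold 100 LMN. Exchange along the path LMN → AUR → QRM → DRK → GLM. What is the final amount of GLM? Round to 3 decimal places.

40.265

100 LMN × 0.885 = 88.5 AUR
88.5 AUR × 0.287 = 25.3995 QRM
25.3995 QRM × 4.25 = 107.947875 DRK
107.947875 DRK × 0.373 = 40.264557375 GLM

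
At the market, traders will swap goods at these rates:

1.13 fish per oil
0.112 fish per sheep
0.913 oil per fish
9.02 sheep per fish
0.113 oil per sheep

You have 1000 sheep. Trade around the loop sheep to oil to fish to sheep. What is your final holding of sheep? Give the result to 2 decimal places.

1000 sheep × 0.113 = 113 oil
113 oil × 1.13 = 127.69 fish
127.69 fish × 9.02 = 1151.7638 sheep

1151.76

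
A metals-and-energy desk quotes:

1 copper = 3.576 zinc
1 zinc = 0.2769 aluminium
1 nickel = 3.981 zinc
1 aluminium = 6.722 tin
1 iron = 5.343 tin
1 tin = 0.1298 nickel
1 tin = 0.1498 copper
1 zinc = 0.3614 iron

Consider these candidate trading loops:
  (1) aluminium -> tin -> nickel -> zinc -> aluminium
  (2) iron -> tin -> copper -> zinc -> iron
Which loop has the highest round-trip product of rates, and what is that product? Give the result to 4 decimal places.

(1) 6.722 × 0.1298 × 3.981 × 0.2769 = 0.96181
(2) 5.343 × 0.1498 × 3.576 × 0.3614 = 1.03439
Highest is cycle (2) at 1.0344 (>1, arbitrage).

1.0344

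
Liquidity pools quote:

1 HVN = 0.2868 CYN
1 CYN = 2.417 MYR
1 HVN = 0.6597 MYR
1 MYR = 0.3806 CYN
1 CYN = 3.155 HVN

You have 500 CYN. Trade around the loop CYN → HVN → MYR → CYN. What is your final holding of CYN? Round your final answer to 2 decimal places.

396.08

500 CYN × 3.155 = 1577.5 HVN
1577.5 HVN × 0.6597 = 1040.67675 MYR
1040.67675 MYR × 0.3806 = 396.08157105 CYN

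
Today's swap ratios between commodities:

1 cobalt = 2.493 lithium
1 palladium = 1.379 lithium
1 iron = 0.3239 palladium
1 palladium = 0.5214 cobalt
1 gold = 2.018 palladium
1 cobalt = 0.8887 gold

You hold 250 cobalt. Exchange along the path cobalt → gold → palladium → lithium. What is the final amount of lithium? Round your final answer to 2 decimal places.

618.27

250 cobalt × 0.8887 = 222.175 gold
222.175 gold × 2.018 = 448.34915 palladium
448.34915 palladium × 1.379 = 618.27347785 lithium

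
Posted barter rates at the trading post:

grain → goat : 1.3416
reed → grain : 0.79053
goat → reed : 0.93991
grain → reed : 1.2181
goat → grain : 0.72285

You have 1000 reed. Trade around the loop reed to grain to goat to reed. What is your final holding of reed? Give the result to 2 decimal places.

996.85

1000 reed × 0.79053 = 790.53 grain
790.53 grain × 1.3416 = 1060.575048 goat
1060.575048 goat × 0.93991 = 996.84509336568 reed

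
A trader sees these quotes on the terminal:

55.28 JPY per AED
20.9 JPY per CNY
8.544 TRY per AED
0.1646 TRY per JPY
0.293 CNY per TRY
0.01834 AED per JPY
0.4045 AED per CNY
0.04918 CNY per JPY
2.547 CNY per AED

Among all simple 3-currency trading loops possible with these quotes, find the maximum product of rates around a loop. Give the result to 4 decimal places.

AED→JPY→CNY→AED: 55.28 × 0.04918 × 0.4045 = 1.09970
TRY→CNY→AED→TRY: 0.293 × 0.4045 × 8.544 = 1.01262
TRY→CNY→JPY→TRY: 0.293 × 20.9 × 0.1646 = 1.00796
AED→CNY→JPY→AED: 2.547 × 20.9 × 0.01834 = 0.97628
Maximum is AED→JPY→CNY→AED at 1.0997; arbitrage exists.

1.0997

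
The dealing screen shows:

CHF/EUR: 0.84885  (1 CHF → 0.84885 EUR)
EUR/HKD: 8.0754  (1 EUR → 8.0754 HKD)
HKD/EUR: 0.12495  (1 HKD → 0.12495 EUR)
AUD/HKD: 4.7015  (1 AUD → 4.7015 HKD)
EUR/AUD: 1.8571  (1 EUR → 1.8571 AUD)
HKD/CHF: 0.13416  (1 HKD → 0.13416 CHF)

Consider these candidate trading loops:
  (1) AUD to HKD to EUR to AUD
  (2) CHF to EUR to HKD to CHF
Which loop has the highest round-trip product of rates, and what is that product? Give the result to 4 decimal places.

1.0910

(1) 4.7015 × 0.12495 × 1.8571 = 1.09096
(2) 0.84885 × 8.0754 × 0.13416 = 0.91964
Highest is cycle (1) at 1.0910 (>1, arbitrage).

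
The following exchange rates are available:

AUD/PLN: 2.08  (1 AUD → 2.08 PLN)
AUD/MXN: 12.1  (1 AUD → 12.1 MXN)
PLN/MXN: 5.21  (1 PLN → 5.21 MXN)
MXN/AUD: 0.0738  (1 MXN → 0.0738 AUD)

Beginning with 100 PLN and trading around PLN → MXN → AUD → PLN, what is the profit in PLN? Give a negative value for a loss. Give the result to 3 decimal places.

-20.024

100 PLN × 5.21 = 521 MXN
521 MXN × 0.0738 = 38.4498 AUD
38.4498 AUD × 2.08 = 79.975584 PLN
Net change: 79.975584 − 100 = -20.024416 PLN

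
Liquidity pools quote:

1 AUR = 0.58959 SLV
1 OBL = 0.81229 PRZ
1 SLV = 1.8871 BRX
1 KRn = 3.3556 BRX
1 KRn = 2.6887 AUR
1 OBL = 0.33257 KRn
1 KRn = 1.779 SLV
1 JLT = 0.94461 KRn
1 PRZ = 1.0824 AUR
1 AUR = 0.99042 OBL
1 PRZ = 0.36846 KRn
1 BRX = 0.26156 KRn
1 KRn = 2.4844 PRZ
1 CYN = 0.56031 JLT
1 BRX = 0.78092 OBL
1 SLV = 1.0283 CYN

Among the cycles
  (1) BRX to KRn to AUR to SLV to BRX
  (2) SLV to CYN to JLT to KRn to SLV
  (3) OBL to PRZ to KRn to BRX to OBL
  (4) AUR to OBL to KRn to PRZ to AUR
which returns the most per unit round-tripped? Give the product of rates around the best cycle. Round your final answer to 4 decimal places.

(1) 0.26156 × 2.6887 × 0.58959 × 1.8871 = 0.78245
(2) 1.0283 × 0.56031 × 0.94461 × 1.779 = 0.96823
(3) 0.81229 × 0.36846 × 3.3556 × 0.78092 = 0.78429
(4) 0.99042 × 0.33257 × 2.4844 × 1.0824 = 0.88575
Highest is cycle (2) at 0.9682 (≤1, no arbitrage).

0.9682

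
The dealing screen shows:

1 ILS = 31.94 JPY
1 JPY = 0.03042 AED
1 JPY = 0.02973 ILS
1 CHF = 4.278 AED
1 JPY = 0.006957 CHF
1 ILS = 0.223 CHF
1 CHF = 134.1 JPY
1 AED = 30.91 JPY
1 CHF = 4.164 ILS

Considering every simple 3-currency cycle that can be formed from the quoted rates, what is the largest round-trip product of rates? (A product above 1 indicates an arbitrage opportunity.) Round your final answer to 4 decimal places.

0.9253

ILS→JPY→CHF→ILS: 31.94 × 0.006957 × 4.164 = 0.92527
JPY→CHF→AED→JPY: 0.006957 × 4.278 × 30.91 = 0.91994
ILS→CHF→JPY→ILS: 0.223 × 134.1 × 0.02973 = 0.88905
Maximum is ILS→JPY→CHF→ILS at 0.9253; no arbitrage — every cycle loses value.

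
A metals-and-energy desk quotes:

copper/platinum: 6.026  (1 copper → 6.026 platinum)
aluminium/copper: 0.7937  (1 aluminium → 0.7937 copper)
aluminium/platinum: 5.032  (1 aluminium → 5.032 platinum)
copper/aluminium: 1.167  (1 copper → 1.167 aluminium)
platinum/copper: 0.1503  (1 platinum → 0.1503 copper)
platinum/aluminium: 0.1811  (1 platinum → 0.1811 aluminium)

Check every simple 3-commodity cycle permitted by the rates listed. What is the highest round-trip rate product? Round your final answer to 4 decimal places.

0.8826

copper→aluminium→platinum→copper: 1.167 × 5.032 × 0.1503 = 0.88261
copper→platinum→aluminium→copper: 6.026 × 0.1811 × 0.7937 = 0.86617
Maximum is copper→aluminium→platinum→copper at 0.8826; no arbitrage — every cycle loses value.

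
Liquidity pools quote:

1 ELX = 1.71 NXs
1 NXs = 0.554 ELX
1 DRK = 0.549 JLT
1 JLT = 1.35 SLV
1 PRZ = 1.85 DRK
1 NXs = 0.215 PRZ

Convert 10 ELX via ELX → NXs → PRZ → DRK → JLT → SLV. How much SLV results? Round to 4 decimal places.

10 ELX × 1.71 = 17.1 NXs
17.1 NXs × 0.215 = 3.6765 PRZ
3.6765 PRZ × 1.85 = 6.801525 DRK
6.801525 DRK × 0.549 = 3.734037225 JLT
3.734037225 JLT × 1.35 = 5.04095025375 SLV

5.0410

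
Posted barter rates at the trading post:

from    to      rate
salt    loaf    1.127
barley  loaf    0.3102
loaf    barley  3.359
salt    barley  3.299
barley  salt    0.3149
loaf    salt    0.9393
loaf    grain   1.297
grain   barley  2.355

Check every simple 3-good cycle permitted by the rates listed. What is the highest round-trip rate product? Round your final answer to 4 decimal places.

barley→salt→loaf→barley: 0.3149 × 1.127 × 3.359 = 1.19208
barley→loaf→salt→barley: 0.3102 × 0.9393 × 3.299 = 0.96123
barley→loaf→grain→barley: 0.3102 × 1.297 × 2.355 = 0.94749
Maximum is barley→salt→loaf→barley at 1.1921; arbitrage exists.

1.1921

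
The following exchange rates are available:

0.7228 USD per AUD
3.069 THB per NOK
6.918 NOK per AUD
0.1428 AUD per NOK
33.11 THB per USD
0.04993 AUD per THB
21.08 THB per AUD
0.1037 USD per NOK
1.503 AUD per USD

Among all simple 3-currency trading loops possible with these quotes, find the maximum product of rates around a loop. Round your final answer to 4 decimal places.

AUD→USD→THB→AUD: 0.7228 × 33.11 × 0.04993 = 1.19492
AUD→NOK→USD→AUD: 6.918 × 0.1037 × 1.503 = 1.07825
AUD→NOK→THB→AUD: 6.918 × 3.069 × 0.04993 = 1.06008
Maximum is AUD→USD→THB→AUD at 1.1949; arbitrage exists.

1.1949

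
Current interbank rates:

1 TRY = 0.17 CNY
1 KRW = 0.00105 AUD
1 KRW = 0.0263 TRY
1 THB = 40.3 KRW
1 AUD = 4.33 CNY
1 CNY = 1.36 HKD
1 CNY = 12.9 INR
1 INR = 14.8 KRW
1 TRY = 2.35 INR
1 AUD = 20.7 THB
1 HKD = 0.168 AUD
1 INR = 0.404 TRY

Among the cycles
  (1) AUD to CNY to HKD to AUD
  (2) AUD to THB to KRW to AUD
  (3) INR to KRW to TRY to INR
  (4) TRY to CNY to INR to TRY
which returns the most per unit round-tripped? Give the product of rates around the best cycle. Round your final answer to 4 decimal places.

(1) 4.33 × 1.36 × 0.168 = 0.98932
(2) 20.7 × 40.3 × 0.00105 = 0.87592
(3) 14.8 × 0.0263 × 2.35 = 0.91471
(4) 0.17 × 12.9 × 0.404 = 0.88597
Highest is cycle (1) at 0.9893 (≤1, no arbitrage).

0.9893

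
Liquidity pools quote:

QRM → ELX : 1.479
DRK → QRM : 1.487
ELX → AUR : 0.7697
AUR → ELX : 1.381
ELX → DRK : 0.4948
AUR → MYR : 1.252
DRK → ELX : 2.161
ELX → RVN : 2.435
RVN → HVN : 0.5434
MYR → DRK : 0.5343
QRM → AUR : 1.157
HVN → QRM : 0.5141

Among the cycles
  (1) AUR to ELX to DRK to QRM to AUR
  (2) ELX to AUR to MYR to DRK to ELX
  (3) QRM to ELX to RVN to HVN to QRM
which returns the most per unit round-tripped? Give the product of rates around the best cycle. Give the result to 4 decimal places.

(1) 1.381 × 0.4948 × 1.487 × 1.157 = 1.17562
(2) 0.7697 × 1.252 × 0.5343 × 2.161 = 1.11267
(3) 1.479 × 2.435 × 0.5434 × 0.5141 = 1.00608
Highest is cycle (1) at 1.1756 (>1, arbitrage).

1.1756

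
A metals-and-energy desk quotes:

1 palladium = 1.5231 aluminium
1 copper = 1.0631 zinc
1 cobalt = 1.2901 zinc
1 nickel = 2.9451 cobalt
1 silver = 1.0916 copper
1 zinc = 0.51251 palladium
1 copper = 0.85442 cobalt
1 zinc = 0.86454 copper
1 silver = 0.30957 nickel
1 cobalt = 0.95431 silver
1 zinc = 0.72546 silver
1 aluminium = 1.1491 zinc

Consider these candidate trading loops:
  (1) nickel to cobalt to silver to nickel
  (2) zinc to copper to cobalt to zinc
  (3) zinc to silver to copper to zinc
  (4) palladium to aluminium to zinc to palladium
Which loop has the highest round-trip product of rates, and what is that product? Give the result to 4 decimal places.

(1) 2.9451 × 0.95431 × 0.30957 = 0.87006
(2) 0.86454 × 0.85442 × 1.2901 = 0.95297
(3) 0.72546 × 1.0916 × 1.0631 = 0.84188
(4) 1.5231 × 1.1491 × 0.51251 = 0.89699
Highest is cycle (2) at 0.9530 (≤1, no arbitrage).

0.9530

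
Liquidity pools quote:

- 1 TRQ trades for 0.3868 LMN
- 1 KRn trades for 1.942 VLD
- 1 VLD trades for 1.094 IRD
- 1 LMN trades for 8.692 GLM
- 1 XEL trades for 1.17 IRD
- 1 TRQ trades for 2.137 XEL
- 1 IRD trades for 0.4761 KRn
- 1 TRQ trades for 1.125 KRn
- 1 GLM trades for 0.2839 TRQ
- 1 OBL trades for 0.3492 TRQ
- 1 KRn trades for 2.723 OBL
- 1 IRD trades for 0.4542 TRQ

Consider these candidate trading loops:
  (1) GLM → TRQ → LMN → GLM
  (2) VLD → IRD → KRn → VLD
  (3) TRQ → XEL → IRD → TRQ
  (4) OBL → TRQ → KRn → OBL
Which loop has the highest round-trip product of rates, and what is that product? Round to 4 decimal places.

(1) 0.2839 × 0.3868 × 8.692 = 0.95449
(2) 1.094 × 0.4761 × 1.942 = 1.01150
(3) 2.137 × 1.17 × 0.4542 = 1.13563
(4) 0.3492 × 1.125 × 2.723 = 1.06973
Highest is cycle (3) at 1.1356 (>1, arbitrage).

1.1356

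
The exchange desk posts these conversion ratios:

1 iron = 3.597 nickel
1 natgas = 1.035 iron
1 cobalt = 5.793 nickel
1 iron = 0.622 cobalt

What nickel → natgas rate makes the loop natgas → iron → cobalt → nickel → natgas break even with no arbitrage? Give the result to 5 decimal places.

Known legs of the cycle: 1.035 × 0.622 × 5.793 = 3.72935961
For no arbitrage the full-cycle product must be 1, so the missing rate is 1 / 3.72935961 ≈ 0.2681426.

0.26814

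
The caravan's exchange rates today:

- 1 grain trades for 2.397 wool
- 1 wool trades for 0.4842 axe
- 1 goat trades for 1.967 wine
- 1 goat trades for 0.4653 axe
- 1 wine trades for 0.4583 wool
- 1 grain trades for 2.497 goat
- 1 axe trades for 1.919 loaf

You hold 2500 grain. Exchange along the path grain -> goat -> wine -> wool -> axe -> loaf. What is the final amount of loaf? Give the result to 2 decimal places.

5228.93

2500 grain × 2.497 = 6242.5 goat
6242.5 goat × 1.967 = 12278.9975 wine
12278.9975 wine × 0.4583 = 5627.46455425 wool
5627.46455425 wool × 0.4842 = 2724.81833716785 axe
2724.81833716785 axe × 1.919 = 5228.92638902510415 loaf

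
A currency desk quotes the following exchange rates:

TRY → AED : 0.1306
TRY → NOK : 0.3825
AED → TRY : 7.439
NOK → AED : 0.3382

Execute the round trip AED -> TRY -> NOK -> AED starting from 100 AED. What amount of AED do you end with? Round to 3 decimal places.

96.232

100 AED × 7.439 = 743.9 TRY
743.9 TRY × 0.3825 = 284.54175 NOK
284.54175 NOK × 0.3382 = 96.23201985 AED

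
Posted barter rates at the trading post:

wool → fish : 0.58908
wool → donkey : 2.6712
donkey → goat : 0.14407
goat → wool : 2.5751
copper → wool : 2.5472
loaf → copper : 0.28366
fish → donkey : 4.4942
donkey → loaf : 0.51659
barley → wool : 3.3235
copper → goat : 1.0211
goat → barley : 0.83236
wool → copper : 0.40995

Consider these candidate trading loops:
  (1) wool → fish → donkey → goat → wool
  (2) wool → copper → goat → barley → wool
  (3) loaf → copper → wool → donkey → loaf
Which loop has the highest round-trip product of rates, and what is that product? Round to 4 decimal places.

1.1580

(1) 0.58908 × 4.4942 × 0.14407 × 2.5751 = 0.98219
(2) 0.40995 × 1.0211 × 0.83236 × 3.3235 = 1.15799
(3) 0.28366 × 2.5472 × 2.6712 × 0.51659 = 0.99704
Highest is cycle (2) at 1.1580 (>1, arbitrage).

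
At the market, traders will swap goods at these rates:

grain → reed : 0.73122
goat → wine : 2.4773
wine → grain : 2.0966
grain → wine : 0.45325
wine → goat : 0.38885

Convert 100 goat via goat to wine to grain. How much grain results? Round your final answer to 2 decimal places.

100 goat × 2.4773 = 247.73 wine
247.73 wine × 2.0966 = 519.390718 grain

519.39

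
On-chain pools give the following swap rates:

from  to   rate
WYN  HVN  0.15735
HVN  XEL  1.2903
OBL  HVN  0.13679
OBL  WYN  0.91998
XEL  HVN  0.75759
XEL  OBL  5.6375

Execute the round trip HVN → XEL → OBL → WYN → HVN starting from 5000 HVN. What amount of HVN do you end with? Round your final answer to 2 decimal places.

5000 HVN × 1.2903 = 6451.5 XEL
6451.5 XEL × 5.6375 = 36370.33125 OBL
36370.33125 OBL × 0.91998 = 33459.977343375 WYN
33459.977343375 WYN × 0.15735 = 5264.92743498005625 HVN

5264.93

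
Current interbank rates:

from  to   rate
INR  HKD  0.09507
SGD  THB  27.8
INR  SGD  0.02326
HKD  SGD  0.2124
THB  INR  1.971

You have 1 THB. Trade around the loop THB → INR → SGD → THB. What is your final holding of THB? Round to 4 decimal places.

1.2745

1 THB × 1.971 = 1.971 INR
1.971 INR × 0.02326 = 0.04584546 SGD
0.04584546 SGD × 27.8 = 1.274503788 THB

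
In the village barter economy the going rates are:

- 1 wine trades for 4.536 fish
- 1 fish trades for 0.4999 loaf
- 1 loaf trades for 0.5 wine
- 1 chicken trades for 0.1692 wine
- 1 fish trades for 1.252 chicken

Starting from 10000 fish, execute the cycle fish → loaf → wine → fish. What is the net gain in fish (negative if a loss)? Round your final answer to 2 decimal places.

10000 fish × 0.4999 = 4999 loaf
4999 loaf × 0.5 = 2499.5 wine
2499.5 wine × 4.536 = 11337.732 fish
Net change: 11337.732 − 10000 = 1337.732 fish

1337.73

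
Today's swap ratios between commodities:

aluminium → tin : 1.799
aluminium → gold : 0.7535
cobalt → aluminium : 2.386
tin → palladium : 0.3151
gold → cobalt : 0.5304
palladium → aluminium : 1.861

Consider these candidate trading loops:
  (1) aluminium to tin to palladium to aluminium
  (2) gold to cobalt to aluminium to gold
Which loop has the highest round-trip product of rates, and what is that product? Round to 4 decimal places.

1.0549

(1) 1.799 × 0.3151 × 1.861 = 1.05494
(2) 0.5304 × 2.386 × 0.7535 = 0.95358
Highest is cycle (1) at 1.0549 (>1, arbitrage).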